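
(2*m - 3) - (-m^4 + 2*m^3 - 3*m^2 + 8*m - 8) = m^4 - 2*m^3 + 3*m^2 - 6*m + 5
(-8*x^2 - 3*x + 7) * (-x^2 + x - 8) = 8*x^4 - 5*x^3 + 54*x^2 + 31*x - 56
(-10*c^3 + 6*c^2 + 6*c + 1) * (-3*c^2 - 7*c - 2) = 30*c^5 + 52*c^4 - 40*c^3 - 57*c^2 - 19*c - 2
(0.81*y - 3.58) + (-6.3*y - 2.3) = -5.49*y - 5.88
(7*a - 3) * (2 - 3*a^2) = -21*a^3 + 9*a^2 + 14*a - 6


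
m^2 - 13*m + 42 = (m - 7)*(m - 6)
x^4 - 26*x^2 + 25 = (x - 5)*(x - 1)*(x + 1)*(x + 5)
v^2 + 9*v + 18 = (v + 3)*(v + 6)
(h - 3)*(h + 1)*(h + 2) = h^3 - 7*h - 6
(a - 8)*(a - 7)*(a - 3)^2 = a^4 - 21*a^3 + 155*a^2 - 471*a + 504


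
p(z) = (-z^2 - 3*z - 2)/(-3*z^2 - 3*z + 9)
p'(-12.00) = 0.00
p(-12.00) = 0.28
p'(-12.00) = 0.00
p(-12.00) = 0.28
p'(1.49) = -20.06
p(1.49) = 4.08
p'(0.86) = -3.58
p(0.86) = -1.27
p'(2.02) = -1.36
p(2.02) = 1.31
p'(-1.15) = -0.09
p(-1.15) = 0.02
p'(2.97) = -0.25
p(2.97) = 0.75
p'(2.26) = -0.77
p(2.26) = 1.06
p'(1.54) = -12.49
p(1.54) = 3.29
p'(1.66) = -5.51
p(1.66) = 2.29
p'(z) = (-2*z - 3)/(-3*z^2 - 3*z + 9) + (6*z + 3)*(-z^2 - 3*z - 2)/(-3*z^2 - 3*z + 9)^2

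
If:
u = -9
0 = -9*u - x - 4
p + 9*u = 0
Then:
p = 81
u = -9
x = 77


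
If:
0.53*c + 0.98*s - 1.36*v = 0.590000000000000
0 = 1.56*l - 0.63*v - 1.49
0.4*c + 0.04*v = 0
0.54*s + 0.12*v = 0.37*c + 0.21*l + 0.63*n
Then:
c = -0.1*v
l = 0.403846153846154*v + 0.955128205128205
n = 1.3504510229*v + 0.197658917046672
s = 1.44183673469388*v + 0.602040816326531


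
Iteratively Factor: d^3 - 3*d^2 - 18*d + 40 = (d + 4)*(d^2 - 7*d + 10) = (d - 5)*(d + 4)*(d - 2)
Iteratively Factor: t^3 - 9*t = (t)*(t^2 - 9) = t*(t - 3)*(t + 3)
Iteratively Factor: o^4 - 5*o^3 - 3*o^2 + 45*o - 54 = (o + 3)*(o^3 - 8*o^2 + 21*o - 18) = (o - 3)*(o + 3)*(o^2 - 5*o + 6) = (o - 3)*(o - 2)*(o + 3)*(o - 3)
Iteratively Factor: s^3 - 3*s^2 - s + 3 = (s - 3)*(s^2 - 1) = (s - 3)*(s - 1)*(s + 1)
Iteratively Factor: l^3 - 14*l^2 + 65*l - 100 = (l - 5)*(l^2 - 9*l + 20) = (l - 5)^2*(l - 4)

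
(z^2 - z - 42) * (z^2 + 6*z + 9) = z^4 + 5*z^3 - 39*z^2 - 261*z - 378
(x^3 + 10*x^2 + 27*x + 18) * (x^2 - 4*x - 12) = x^5 + 6*x^4 - 25*x^3 - 210*x^2 - 396*x - 216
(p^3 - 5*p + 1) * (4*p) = 4*p^4 - 20*p^2 + 4*p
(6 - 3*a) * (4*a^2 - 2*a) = -12*a^3 + 30*a^2 - 12*a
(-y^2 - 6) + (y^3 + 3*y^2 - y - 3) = y^3 + 2*y^2 - y - 9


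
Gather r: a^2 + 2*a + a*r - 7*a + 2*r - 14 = a^2 - 5*a + r*(a + 2) - 14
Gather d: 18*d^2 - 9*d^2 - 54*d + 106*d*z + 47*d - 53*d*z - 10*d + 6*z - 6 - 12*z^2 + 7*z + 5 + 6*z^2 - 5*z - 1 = 9*d^2 + d*(53*z - 17) - 6*z^2 + 8*z - 2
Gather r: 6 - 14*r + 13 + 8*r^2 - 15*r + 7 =8*r^2 - 29*r + 26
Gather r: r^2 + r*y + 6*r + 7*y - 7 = r^2 + r*(y + 6) + 7*y - 7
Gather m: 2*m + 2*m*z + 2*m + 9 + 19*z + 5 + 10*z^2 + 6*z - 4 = m*(2*z + 4) + 10*z^2 + 25*z + 10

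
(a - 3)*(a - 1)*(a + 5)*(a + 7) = a^4 + 8*a^3 - 10*a^2 - 104*a + 105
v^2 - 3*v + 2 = (v - 2)*(v - 1)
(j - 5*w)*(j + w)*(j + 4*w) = j^3 - 21*j*w^2 - 20*w^3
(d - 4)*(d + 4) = d^2 - 16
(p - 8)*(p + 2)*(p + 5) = p^3 - p^2 - 46*p - 80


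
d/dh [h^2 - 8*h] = 2*h - 8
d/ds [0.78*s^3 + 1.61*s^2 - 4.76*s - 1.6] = 2.34*s^2 + 3.22*s - 4.76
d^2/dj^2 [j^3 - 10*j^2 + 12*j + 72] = 6*j - 20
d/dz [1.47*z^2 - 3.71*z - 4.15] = 2.94*z - 3.71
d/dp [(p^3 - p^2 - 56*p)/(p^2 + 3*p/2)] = 2*(2*p^2 + 6*p + 109)/(4*p^2 + 12*p + 9)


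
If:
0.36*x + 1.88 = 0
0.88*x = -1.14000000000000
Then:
No Solution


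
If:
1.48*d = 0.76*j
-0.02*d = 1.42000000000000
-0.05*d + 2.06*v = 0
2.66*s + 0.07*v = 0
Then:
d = -71.00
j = -138.26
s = 0.05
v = -1.72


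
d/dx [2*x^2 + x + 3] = 4*x + 1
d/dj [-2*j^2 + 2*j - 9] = 2 - 4*j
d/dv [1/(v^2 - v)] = (1 - 2*v)/(v^2*(v - 1)^2)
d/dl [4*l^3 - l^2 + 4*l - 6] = 12*l^2 - 2*l + 4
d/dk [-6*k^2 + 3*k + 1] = 3 - 12*k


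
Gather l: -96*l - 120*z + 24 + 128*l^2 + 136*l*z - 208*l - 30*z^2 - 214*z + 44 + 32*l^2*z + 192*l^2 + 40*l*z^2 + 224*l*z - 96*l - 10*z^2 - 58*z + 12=l^2*(32*z + 320) + l*(40*z^2 + 360*z - 400) - 40*z^2 - 392*z + 80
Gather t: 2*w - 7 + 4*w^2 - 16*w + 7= 4*w^2 - 14*w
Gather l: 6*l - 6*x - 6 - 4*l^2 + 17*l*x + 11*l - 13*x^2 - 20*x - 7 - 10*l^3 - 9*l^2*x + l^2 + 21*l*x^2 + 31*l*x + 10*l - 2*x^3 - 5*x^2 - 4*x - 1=-10*l^3 + l^2*(-9*x - 3) + l*(21*x^2 + 48*x + 27) - 2*x^3 - 18*x^2 - 30*x - 14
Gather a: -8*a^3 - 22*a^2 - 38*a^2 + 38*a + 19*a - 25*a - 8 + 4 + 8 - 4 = -8*a^3 - 60*a^2 + 32*a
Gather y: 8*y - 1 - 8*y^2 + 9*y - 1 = -8*y^2 + 17*y - 2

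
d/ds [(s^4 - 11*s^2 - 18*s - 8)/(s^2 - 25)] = 2*(s^5 - 50*s^3 + 9*s^2 + 283*s + 225)/(s^4 - 50*s^2 + 625)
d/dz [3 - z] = -1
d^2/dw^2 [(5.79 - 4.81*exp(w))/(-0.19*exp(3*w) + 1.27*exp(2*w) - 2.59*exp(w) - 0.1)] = (0.694564*exp(6*w) - 5.36313*exp(5*w) + 13.658442*exp(4*w) - 28.419819*exp(3*w) + 61.790451*exp(2*w) - 43.027009*exp(w) + 1.54771)*exp(w)/(0.006859*exp(9*w) - 0.137541*exp(8*w) + 1.19985*exp(7*w) - 5.787355*exp(6*w) + 16.21107*exp(5*w) - 24.778731*exp(4*w) + 15.406099*exp(3*w) + 1.97433*exp(2*w) + 0.0777*exp(w) + 0.001)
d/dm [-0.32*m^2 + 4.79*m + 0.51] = 4.79 - 0.64*m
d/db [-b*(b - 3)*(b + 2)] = -3*b^2 + 2*b + 6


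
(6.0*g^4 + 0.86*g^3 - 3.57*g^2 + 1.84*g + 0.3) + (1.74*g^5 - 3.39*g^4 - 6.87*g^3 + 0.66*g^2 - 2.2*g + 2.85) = 1.74*g^5 + 2.61*g^4 - 6.01*g^3 - 2.91*g^2 - 0.36*g + 3.15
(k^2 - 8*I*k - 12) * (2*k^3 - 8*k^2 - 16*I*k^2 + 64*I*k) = 2*k^5 - 8*k^4 - 32*I*k^4 - 152*k^3 + 128*I*k^3 + 608*k^2 + 192*I*k^2 - 768*I*k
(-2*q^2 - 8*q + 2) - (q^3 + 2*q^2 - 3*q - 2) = -q^3 - 4*q^2 - 5*q + 4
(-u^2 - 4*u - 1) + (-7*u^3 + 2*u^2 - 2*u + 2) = -7*u^3 + u^2 - 6*u + 1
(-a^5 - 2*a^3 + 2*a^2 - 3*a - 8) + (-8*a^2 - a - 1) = -a^5 - 2*a^3 - 6*a^2 - 4*a - 9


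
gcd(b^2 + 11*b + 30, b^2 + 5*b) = b + 5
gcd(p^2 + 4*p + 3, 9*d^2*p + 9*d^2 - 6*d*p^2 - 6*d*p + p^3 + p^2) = p + 1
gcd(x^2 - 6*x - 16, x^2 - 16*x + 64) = x - 8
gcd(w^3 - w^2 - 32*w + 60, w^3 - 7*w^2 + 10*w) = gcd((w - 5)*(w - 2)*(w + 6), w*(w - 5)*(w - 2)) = w^2 - 7*w + 10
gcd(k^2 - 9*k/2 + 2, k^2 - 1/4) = k - 1/2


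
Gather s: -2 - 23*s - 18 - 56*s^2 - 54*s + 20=-56*s^2 - 77*s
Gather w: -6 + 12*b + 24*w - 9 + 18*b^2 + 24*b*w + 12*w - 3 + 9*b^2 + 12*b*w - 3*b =27*b^2 + 9*b + w*(36*b + 36) - 18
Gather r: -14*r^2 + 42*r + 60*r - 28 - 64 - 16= -14*r^2 + 102*r - 108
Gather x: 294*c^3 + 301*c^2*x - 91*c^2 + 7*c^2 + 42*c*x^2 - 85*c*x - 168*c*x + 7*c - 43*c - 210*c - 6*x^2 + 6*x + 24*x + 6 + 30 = 294*c^3 - 84*c^2 - 246*c + x^2*(42*c - 6) + x*(301*c^2 - 253*c + 30) + 36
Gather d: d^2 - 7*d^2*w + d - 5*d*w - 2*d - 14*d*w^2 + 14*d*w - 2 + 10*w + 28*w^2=d^2*(1 - 7*w) + d*(-14*w^2 + 9*w - 1) + 28*w^2 + 10*w - 2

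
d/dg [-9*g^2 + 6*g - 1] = 6 - 18*g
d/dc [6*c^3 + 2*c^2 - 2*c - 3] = 18*c^2 + 4*c - 2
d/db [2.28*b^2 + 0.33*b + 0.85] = 4.56*b + 0.33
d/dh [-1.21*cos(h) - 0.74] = 1.21*sin(h)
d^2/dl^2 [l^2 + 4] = 2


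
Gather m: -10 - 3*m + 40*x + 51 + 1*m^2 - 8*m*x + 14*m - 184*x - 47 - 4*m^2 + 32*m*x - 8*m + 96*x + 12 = -3*m^2 + m*(24*x + 3) - 48*x + 6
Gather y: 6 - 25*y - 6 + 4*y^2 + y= 4*y^2 - 24*y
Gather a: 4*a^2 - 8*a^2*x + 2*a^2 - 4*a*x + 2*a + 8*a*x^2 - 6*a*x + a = a^2*(6 - 8*x) + a*(8*x^2 - 10*x + 3)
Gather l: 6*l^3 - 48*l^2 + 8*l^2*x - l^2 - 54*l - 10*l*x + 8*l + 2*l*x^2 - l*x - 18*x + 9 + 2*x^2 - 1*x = 6*l^3 + l^2*(8*x - 49) + l*(2*x^2 - 11*x - 46) + 2*x^2 - 19*x + 9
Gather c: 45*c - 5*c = 40*c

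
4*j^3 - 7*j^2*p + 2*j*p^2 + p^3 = (-j + p)^2*(4*j + p)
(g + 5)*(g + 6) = g^2 + 11*g + 30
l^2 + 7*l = l*(l + 7)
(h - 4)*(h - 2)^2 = h^3 - 8*h^2 + 20*h - 16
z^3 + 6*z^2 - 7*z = z*(z - 1)*(z + 7)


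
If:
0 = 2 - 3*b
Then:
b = 2/3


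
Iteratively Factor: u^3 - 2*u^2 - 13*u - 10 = (u + 2)*(u^2 - 4*u - 5) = (u - 5)*(u + 2)*(u + 1)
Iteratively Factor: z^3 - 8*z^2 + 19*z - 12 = (z - 3)*(z^2 - 5*z + 4) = (z - 4)*(z - 3)*(z - 1)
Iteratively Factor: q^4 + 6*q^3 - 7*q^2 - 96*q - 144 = (q - 4)*(q^3 + 10*q^2 + 33*q + 36) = (q - 4)*(q + 3)*(q^2 + 7*q + 12) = (q - 4)*(q + 3)*(q + 4)*(q + 3)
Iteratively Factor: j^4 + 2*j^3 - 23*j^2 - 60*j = (j)*(j^3 + 2*j^2 - 23*j - 60) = j*(j + 3)*(j^2 - j - 20) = j*(j + 3)*(j + 4)*(j - 5)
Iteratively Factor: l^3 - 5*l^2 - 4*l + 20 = (l + 2)*(l^2 - 7*l + 10) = (l - 5)*(l + 2)*(l - 2)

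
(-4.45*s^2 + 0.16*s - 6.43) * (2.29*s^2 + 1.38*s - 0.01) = -10.1905*s^4 - 5.7746*s^3 - 14.4594*s^2 - 8.875*s + 0.0643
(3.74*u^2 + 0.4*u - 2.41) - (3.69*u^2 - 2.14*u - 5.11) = 0.0500000000000003*u^2 + 2.54*u + 2.7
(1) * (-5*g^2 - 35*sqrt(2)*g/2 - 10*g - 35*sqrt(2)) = -5*g^2 - 35*sqrt(2)*g/2 - 10*g - 35*sqrt(2)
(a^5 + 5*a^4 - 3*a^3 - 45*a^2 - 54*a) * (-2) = -2*a^5 - 10*a^4 + 6*a^3 + 90*a^2 + 108*a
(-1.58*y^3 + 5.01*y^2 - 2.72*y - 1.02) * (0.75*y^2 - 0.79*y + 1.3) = -1.185*y^5 + 5.0057*y^4 - 8.0519*y^3 + 7.8968*y^2 - 2.7302*y - 1.326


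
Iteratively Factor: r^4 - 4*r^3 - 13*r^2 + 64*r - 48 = (r - 4)*(r^3 - 13*r + 12) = (r - 4)*(r - 1)*(r^2 + r - 12) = (r - 4)*(r - 3)*(r - 1)*(r + 4)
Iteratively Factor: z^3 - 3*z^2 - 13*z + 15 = (z - 5)*(z^2 + 2*z - 3) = (z - 5)*(z + 3)*(z - 1)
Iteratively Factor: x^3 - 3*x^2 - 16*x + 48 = (x + 4)*(x^2 - 7*x + 12) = (x - 4)*(x + 4)*(x - 3)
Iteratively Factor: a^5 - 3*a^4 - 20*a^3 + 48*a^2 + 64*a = (a - 4)*(a^4 + a^3 - 16*a^2 - 16*a) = (a - 4)^2*(a^3 + 5*a^2 + 4*a) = (a - 4)^2*(a + 4)*(a^2 + a) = a*(a - 4)^2*(a + 4)*(a + 1)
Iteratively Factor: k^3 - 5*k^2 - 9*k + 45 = (k - 3)*(k^2 - 2*k - 15) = (k - 5)*(k - 3)*(k + 3)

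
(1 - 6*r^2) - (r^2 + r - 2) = -7*r^2 - r + 3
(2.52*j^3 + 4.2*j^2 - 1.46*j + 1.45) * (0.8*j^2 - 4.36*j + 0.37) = 2.016*j^5 - 7.6272*j^4 - 18.5476*j^3 + 9.0796*j^2 - 6.8622*j + 0.5365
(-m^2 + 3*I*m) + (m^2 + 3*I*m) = 6*I*m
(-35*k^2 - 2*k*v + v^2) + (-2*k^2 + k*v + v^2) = -37*k^2 - k*v + 2*v^2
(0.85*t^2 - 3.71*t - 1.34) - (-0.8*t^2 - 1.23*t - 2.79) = 1.65*t^2 - 2.48*t + 1.45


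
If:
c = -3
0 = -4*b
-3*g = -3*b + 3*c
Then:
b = 0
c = -3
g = 3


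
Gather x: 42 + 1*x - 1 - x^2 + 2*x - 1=-x^2 + 3*x + 40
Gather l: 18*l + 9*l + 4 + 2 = 27*l + 6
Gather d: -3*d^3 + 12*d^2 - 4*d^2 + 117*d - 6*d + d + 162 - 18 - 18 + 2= -3*d^3 + 8*d^2 + 112*d + 128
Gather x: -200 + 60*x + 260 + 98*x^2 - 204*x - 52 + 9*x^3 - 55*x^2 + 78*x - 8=9*x^3 + 43*x^2 - 66*x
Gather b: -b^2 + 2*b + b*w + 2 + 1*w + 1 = -b^2 + b*(w + 2) + w + 3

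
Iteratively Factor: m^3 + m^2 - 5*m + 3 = (m - 1)*(m^2 + 2*m - 3) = (m - 1)^2*(m + 3)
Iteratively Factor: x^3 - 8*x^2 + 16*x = (x - 4)*(x^2 - 4*x) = x*(x - 4)*(x - 4)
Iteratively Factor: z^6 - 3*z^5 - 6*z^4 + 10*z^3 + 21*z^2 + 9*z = (z + 1)*(z^5 - 4*z^4 - 2*z^3 + 12*z^2 + 9*z) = (z + 1)^2*(z^4 - 5*z^3 + 3*z^2 + 9*z) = z*(z + 1)^2*(z^3 - 5*z^2 + 3*z + 9) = z*(z - 3)*(z + 1)^2*(z^2 - 2*z - 3) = z*(z - 3)^2*(z + 1)^2*(z + 1)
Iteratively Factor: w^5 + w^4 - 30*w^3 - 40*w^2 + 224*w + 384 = (w + 3)*(w^4 - 2*w^3 - 24*w^2 + 32*w + 128) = (w + 2)*(w + 3)*(w^3 - 4*w^2 - 16*w + 64) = (w - 4)*(w + 2)*(w + 3)*(w^2 - 16) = (w - 4)*(w + 2)*(w + 3)*(w + 4)*(w - 4)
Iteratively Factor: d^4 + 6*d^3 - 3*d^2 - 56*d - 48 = (d + 4)*(d^3 + 2*d^2 - 11*d - 12) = (d + 1)*(d + 4)*(d^2 + d - 12) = (d - 3)*(d + 1)*(d + 4)*(d + 4)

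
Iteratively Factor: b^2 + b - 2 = (b - 1)*(b + 2)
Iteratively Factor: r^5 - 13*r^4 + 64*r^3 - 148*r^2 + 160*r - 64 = (r - 1)*(r^4 - 12*r^3 + 52*r^2 - 96*r + 64) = (r - 2)*(r - 1)*(r^3 - 10*r^2 + 32*r - 32) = (r - 2)^2*(r - 1)*(r^2 - 8*r + 16) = (r - 4)*(r - 2)^2*(r - 1)*(r - 4)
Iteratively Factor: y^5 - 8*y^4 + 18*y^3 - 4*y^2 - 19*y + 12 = (y - 1)*(y^4 - 7*y^3 + 11*y^2 + 7*y - 12) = (y - 1)^2*(y^3 - 6*y^2 + 5*y + 12) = (y - 1)^2*(y + 1)*(y^2 - 7*y + 12) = (y - 3)*(y - 1)^2*(y + 1)*(y - 4)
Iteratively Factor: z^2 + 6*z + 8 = (z + 2)*(z + 4)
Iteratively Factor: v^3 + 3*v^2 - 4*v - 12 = (v + 3)*(v^2 - 4) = (v + 2)*(v + 3)*(v - 2)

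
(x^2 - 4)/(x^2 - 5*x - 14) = (x - 2)/(x - 7)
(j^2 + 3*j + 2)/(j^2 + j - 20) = (j^2 + 3*j + 2)/(j^2 + j - 20)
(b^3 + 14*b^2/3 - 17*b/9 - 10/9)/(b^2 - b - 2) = (-9*b^3 - 42*b^2 + 17*b + 10)/(9*(-b^2 + b + 2))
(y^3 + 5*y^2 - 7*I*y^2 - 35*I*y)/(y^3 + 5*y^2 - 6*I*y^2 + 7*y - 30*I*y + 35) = y/(y + I)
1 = 1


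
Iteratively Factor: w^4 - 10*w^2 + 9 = (w - 1)*(w^3 + w^2 - 9*w - 9) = (w - 1)*(w + 3)*(w^2 - 2*w - 3) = (w - 3)*(w - 1)*(w + 3)*(w + 1)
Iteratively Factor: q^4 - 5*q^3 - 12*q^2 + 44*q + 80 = (q + 2)*(q^3 - 7*q^2 + 2*q + 40) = (q - 5)*(q + 2)*(q^2 - 2*q - 8) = (q - 5)*(q + 2)^2*(q - 4)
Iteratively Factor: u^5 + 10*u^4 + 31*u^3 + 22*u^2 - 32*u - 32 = (u - 1)*(u^4 + 11*u^3 + 42*u^2 + 64*u + 32) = (u - 1)*(u + 4)*(u^3 + 7*u^2 + 14*u + 8) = (u - 1)*(u + 1)*(u + 4)*(u^2 + 6*u + 8) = (u - 1)*(u + 1)*(u + 2)*(u + 4)*(u + 4)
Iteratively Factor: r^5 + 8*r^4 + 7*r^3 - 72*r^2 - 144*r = (r + 4)*(r^4 + 4*r^3 - 9*r^2 - 36*r) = (r + 3)*(r + 4)*(r^3 + r^2 - 12*r) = r*(r + 3)*(r + 4)*(r^2 + r - 12) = r*(r + 3)*(r + 4)^2*(r - 3)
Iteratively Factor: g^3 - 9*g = (g - 3)*(g^2 + 3*g) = (g - 3)*(g + 3)*(g)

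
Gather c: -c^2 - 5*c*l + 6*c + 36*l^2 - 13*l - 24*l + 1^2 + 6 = -c^2 + c*(6 - 5*l) + 36*l^2 - 37*l + 7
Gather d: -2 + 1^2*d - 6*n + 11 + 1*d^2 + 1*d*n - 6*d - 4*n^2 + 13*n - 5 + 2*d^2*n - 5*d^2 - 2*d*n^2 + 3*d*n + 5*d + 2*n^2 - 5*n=d^2*(2*n - 4) + d*(-2*n^2 + 4*n) - 2*n^2 + 2*n + 4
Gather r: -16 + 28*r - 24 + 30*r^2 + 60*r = 30*r^2 + 88*r - 40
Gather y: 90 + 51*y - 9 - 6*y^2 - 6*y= -6*y^2 + 45*y + 81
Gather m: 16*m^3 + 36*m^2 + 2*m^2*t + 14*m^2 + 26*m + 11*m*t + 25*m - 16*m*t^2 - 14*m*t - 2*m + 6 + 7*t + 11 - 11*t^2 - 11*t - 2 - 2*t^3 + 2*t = 16*m^3 + m^2*(2*t + 50) + m*(-16*t^2 - 3*t + 49) - 2*t^3 - 11*t^2 - 2*t + 15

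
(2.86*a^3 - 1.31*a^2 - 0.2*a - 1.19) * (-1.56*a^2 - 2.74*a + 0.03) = -4.4616*a^5 - 5.7928*a^4 + 3.9872*a^3 + 2.3651*a^2 + 3.2546*a - 0.0357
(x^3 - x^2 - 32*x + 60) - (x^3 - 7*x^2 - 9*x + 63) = 6*x^2 - 23*x - 3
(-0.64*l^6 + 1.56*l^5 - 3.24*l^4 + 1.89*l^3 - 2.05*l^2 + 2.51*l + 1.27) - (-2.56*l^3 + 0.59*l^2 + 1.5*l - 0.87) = -0.64*l^6 + 1.56*l^5 - 3.24*l^4 + 4.45*l^3 - 2.64*l^2 + 1.01*l + 2.14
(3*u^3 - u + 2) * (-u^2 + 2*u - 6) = -3*u^5 + 6*u^4 - 17*u^3 - 4*u^2 + 10*u - 12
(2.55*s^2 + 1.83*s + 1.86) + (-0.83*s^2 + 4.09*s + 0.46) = 1.72*s^2 + 5.92*s + 2.32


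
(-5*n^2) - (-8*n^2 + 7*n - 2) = 3*n^2 - 7*n + 2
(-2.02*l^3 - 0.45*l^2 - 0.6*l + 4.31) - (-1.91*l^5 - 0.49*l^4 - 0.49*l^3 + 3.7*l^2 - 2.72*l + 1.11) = 1.91*l^5 + 0.49*l^4 - 1.53*l^3 - 4.15*l^2 + 2.12*l + 3.2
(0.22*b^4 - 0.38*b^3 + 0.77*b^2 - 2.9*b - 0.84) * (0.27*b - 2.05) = 0.0594*b^5 - 0.5536*b^4 + 0.9869*b^3 - 2.3615*b^2 + 5.7182*b + 1.722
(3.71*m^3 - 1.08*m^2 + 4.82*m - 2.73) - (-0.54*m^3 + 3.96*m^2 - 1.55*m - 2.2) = 4.25*m^3 - 5.04*m^2 + 6.37*m - 0.53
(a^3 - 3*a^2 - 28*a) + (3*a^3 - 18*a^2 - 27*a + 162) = 4*a^3 - 21*a^2 - 55*a + 162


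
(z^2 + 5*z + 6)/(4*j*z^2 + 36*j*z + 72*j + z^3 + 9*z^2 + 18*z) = (z + 2)/(4*j*z + 24*j + z^2 + 6*z)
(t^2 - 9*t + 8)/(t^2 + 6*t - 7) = (t - 8)/(t + 7)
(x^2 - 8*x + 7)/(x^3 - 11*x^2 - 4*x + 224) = (x - 1)/(x^2 - 4*x - 32)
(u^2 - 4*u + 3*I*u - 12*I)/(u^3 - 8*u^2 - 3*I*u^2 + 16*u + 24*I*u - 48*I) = (u + 3*I)/(u^2 - u*(4 + 3*I) + 12*I)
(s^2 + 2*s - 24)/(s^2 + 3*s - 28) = (s + 6)/(s + 7)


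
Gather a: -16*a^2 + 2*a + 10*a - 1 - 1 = -16*a^2 + 12*a - 2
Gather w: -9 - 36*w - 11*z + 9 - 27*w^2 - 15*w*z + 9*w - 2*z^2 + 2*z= -27*w^2 + w*(-15*z - 27) - 2*z^2 - 9*z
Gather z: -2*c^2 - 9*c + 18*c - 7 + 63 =-2*c^2 + 9*c + 56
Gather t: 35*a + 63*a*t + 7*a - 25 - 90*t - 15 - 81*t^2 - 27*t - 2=42*a - 81*t^2 + t*(63*a - 117) - 42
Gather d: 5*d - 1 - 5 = 5*d - 6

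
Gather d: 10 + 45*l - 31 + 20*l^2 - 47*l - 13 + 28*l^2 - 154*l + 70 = 48*l^2 - 156*l + 36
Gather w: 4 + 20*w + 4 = 20*w + 8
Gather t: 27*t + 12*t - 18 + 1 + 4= 39*t - 13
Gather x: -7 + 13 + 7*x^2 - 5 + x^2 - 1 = 8*x^2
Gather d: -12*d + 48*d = 36*d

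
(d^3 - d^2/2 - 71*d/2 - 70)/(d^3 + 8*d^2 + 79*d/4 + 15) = 2*(d - 7)/(2*d + 3)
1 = 1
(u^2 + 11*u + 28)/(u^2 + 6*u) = (u^2 + 11*u + 28)/(u*(u + 6))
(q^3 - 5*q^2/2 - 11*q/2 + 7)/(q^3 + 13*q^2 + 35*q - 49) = (q^2 - 3*q/2 - 7)/(q^2 + 14*q + 49)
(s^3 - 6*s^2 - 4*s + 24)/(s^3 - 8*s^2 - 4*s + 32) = (s - 6)/(s - 8)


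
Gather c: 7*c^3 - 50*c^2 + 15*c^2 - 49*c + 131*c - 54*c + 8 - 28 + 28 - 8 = 7*c^3 - 35*c^2 + 28*c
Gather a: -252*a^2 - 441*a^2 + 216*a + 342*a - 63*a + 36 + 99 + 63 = -693*a^2 + 495*a + 198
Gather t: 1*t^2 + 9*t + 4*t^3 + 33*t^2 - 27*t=4*t^3 + 34*t^2 - 18*t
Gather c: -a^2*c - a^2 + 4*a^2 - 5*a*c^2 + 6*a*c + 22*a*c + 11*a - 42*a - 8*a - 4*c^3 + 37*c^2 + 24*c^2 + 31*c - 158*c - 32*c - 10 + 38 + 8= 3*a^2 - 39*a - 4*c^3 + c^2*(61 - 5*a) + c*(-a^2 + 28*a - 159) + 36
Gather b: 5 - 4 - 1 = 0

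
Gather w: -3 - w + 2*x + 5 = -w + 2*x + 2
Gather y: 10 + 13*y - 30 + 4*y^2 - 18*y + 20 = 4*y^2 - 5*y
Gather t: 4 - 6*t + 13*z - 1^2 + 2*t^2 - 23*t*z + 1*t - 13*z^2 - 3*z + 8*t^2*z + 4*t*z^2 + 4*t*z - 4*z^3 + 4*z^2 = t^2*(8*z + 2) + t*(4*z^2 - 19*z - 5) - 4*z^3 - 9*z^2 + 10*z + 3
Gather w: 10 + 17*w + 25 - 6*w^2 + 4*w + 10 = -6*w^2 + 21*w + 45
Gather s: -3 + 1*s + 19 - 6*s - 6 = 10 - 5*s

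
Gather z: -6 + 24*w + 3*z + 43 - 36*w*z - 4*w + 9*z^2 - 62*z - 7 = 20*w + 9*z^2 + z*(-36*w - 59) + 30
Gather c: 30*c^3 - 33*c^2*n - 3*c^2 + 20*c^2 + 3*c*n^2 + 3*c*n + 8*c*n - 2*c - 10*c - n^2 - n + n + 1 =30*c^3 + c^2*(17 - 33*n) + c*(3*n^2 + 11*n - 12) - n^2 + 1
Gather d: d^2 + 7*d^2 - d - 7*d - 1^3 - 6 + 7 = 8*d^2 - 8*d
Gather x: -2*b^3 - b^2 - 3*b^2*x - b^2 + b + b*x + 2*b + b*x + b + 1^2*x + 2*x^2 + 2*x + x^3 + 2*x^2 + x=-2*b^3 - 2*b^2 + 4*b + x^3 + 4*x^2 + x*(-3*b^2 + 2*b + 4)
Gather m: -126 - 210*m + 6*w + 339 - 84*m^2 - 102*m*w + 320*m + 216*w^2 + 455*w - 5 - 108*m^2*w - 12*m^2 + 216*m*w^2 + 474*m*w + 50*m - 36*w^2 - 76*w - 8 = m^2*(-108*w - 96) + m*(216*w^2 + 372*w + 160) + 180*w^2 + 385*w + 200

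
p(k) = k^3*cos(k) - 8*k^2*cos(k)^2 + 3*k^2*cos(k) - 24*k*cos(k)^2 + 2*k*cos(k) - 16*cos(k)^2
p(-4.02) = -4.23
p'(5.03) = 24.90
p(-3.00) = -9.74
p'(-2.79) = 16.06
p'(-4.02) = -29.48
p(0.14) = -18.80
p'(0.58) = 10.75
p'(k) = -k^3*sin(k) + 16*k^2*sin(k)*cos(k) - 3*k^2*sin(k) + 3*k^2*cos(k) + 48*k*sin(k)*cos(k) - 2*k*sin(k) - 16*k*cos(k)^2 + 6*k*cos(k) + 32*sin(k)*cos(k) - 24*cos(k)^2 + 2*cos(k)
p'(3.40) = -13.90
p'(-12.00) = 1930.29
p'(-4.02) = -29.48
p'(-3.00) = 16.26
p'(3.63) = 97.30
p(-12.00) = -1740.53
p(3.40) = -255.77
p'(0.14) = -17.51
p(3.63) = -246.18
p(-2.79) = -6.27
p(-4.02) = -4.23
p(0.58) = -20.84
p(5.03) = 33.52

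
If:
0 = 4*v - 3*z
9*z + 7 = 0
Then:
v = -7/12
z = -7/9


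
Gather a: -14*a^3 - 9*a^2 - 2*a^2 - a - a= -14*a^3 - 11*a^2 - 2*a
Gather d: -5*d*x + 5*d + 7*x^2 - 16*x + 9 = d*(5 - 5*x) + 7*x^2 - 16*x + 9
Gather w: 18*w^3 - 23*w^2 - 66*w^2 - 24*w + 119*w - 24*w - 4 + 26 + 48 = 18*w^3 - 89*w^2 + 71*w + 70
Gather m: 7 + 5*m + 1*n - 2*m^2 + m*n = -2*m^2 + m*(n + 5) + n + 7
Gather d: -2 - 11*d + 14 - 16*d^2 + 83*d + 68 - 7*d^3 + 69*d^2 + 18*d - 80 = -7*d^3 + 53*d^2 + 90*d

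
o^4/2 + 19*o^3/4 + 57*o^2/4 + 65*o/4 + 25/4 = (o/2 + 1/2)*(o + 1)*(o + 5/2)*(o + 5)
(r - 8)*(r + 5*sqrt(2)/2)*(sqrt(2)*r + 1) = sqrt(2)*r^3 - 8*sqrt(2)*r^2 + 6*r^2 - 48*r + 5*sqrt(2)*r/2 - 20*sqrt(2)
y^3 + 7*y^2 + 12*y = y*(y + 3)*(y + 4)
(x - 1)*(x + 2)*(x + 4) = x^3 + 5*x^2 + 2*x - 8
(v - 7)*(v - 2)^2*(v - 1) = v^4 - 12*v^3 + 43*v^2 - 60*v + 28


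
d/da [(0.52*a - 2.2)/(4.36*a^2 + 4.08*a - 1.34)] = (-2.2672*a^2 + 19.184*a + 8.2792)/(19.0096*a^4 + 35.5776*a^3 + 4.9616*a^2 - 10.9344*a + 1.7956)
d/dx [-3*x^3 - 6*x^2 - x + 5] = -9*x^2 - 12*x - 1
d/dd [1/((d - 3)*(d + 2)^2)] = ((3 - d)*(d + 2) - 2*(d - 3)^2)/((d - 3)^3*(d + 2)^3)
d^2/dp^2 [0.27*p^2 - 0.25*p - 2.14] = 0.540000000000000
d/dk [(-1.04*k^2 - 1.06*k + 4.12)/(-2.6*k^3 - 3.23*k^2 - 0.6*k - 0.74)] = (-2.704*k^4 - 5.512*k^3 + 29.3362*k^2 + 28.1544*k + 3.2564)/(6.76*k^6 + 16.796*k^5 + 13.5529*k^4 + 7.724*k^3 + 5.1404*k^2 + 0.888*k + 0.5476)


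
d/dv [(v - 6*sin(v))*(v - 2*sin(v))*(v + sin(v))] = -7*v^2*cos(v) + 3*v^2 - 14*v*sin(v) + 4*v*sin(2*v) + 36*sin(v)^2*cos(v) + 4*sin(v)^2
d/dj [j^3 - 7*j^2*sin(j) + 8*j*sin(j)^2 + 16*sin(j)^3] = -7*j^2*cos(j) + 3*j^2 - 14*j*sin(j) + 8*j*sin(2*j) + 48*sin(j)^2*cos(j) + 8*sin(j)^2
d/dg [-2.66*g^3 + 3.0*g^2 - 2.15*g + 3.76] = -7.98*g^2 + 6.0*g - 2.15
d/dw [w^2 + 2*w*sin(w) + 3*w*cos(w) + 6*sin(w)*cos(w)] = -3*w*sin(w) + 2*w*cos(w) + 2*w + 2*sin(w) + 3*cos(w) + 6*cos(2*w)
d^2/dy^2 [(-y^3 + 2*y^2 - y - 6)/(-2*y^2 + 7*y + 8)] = 2*(41*y^3 + 144*y^2 - 12*y + 206)/(8*y^6 - 84*y^5 + 198*y^4 + 329*y^3 - 792*y^2 - 1344*y - 512)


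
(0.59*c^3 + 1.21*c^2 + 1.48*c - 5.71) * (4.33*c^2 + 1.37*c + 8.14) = 2.5547*c^5 + 6.0476*c^4 + 12.8687*c^3 - 12.8473*c^2 + 4.2245*c - 46.4794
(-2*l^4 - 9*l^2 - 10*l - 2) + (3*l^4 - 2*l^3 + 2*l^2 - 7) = l^4 - 2*l^3 - 7*l^2 - 10*l - 9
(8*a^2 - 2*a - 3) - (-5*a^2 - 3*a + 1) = 13*a^2 + a - 4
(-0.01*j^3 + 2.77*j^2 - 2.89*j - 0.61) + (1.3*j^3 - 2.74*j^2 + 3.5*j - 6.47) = 1.29*j^3 + 0.0299999999999998*j^2 + 0.61*j - 7.08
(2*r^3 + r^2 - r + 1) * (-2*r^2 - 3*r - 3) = -4*r^5 - 8*r^4 - 7*r^3 - 2*r^2 - 3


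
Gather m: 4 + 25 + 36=65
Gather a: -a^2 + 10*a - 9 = -a^2 + 10*a - 9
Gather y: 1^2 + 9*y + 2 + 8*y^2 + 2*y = 8*y^2 + 11*y + 3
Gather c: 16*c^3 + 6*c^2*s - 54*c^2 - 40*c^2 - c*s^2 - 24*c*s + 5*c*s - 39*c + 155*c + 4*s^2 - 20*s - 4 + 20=16*c^3 + c^2*(6*s - 94) + c*(-s^2 - 19*s + 116) + 4*s^2 - 20*s + 16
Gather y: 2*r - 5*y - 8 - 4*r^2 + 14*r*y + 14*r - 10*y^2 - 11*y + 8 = -4*r^2 + 16*r - 10*y^2 + y*(14*r - 16)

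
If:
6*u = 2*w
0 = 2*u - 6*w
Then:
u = 0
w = 0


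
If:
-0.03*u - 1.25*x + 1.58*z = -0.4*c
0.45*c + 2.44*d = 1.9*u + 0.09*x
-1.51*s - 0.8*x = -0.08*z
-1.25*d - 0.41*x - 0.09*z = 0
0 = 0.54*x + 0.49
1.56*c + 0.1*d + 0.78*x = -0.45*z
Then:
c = 0.68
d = 0.36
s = 0.43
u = 0.67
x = -0.91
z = -0.88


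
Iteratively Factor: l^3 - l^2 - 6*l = (l + 2)*(l^2 - 3*l) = l*(l + 2)*(l - 3)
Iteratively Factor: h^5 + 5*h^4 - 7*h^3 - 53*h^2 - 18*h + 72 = (h - 3)*(h^4 + 8*h^3 + 17*h^2 - 2*h - 24) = (h - 3)*(h + 4)*(h^3 + 4*h^2 + h - 6) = (h - 3)*(h + 3)*(h + 4)*(h^2 + h - 2) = (h - 3)*(h + 2)*(h + 3)*(h + 4)*(h - 1)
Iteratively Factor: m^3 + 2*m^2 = (m)*(m^2 + 2*m) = m^2*(m + 2)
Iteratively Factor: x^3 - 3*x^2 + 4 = (x + 1)*(x^2 - 4*x + 4) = (x - 2)*(x + 1)*(x - 2)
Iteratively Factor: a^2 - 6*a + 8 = (a - 4)*(a - 2)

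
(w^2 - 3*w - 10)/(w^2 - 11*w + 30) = (w + 2)/(w - 6)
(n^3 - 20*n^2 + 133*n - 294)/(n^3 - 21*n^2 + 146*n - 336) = (n - 7)/(n - 8)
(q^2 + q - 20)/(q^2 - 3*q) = (q^2 + q - 20)/(q*(q - 3))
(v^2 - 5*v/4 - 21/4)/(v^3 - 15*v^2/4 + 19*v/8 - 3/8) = 2*(4*v + 7)/(8*v^2 - 6*v + 1)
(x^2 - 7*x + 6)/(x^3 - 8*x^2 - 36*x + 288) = (x - 1)/(x^2 - 2*x - 48)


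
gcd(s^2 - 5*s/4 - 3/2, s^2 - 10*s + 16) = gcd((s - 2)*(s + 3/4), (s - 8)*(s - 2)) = s - 2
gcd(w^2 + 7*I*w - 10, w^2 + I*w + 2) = w + 2*I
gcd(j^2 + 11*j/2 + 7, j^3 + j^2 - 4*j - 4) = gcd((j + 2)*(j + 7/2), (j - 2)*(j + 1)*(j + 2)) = j + 2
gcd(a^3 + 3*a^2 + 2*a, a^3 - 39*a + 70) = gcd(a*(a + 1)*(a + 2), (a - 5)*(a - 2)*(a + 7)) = 1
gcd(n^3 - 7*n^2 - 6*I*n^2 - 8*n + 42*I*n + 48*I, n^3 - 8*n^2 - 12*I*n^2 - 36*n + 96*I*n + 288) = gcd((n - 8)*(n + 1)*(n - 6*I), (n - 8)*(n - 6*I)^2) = n^2 + n*(-8 - 6*I) + 48*I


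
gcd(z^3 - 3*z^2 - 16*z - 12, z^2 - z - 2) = z + 1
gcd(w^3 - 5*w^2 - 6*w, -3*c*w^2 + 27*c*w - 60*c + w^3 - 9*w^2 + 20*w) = 1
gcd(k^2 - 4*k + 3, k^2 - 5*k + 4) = k - 1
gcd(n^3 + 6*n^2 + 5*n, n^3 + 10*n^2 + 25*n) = n^2 + 5*n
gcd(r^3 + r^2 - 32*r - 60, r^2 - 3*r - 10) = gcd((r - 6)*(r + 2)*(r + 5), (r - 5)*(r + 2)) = r + 2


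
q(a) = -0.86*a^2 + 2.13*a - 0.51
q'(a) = 2.13 - 1.72*a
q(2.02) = 0.28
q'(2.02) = -1.34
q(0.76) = 0.61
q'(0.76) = 0.82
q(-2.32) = -10.08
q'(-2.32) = 6.12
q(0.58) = 0.44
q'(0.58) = 1.13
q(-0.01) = -0.53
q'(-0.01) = 2.15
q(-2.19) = -9.30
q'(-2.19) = 5.90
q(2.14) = 0.11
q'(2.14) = -1.55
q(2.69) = -1.00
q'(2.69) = -2.50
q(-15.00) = -225.96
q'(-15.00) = 27.93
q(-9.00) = -89.34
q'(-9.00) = 17.61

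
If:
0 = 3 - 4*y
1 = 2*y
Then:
No Solution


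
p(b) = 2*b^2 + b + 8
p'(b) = 4*b + 1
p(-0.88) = 8.67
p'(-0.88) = -2.52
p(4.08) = 45.37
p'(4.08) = 17.32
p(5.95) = 84.76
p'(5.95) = 24.80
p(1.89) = 17.03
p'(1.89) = 8.56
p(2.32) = 21.08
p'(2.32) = 10.28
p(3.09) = 30.19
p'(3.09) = 13.36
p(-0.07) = 7.94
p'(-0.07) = 0.72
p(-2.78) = 20.68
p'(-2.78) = -10.12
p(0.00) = 8.00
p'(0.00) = 1.00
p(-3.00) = 23.00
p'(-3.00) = -11.00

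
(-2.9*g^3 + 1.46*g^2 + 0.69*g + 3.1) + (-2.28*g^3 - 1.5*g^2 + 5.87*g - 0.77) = -5.18*g^3 - 0.04*g^2 + 6.56*g + 2.33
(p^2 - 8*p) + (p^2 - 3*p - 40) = 2*p^2 - 11*p - 40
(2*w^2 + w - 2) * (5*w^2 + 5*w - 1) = 10*w^4 + 15*w^3 - 7*w^2 - 11*w + 2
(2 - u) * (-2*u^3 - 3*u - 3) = 2*u^4 - 4*u^3 + 3*u^2 - 3*u - 6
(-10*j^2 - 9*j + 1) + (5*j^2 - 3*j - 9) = -5*j^2 - 12*j - 8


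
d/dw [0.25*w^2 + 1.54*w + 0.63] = 0.5*w + 1.54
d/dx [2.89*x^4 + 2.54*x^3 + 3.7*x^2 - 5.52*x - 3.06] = 11.56*x^3 + 7.62*x^2 + 7.4*x - 5.52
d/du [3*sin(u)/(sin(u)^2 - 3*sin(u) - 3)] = 3*(cos(u)^2 - 4)*cos(u)/(sin(u)^2 - 3*sin(u) - 3)^2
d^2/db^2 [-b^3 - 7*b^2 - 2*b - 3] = -6*b - 14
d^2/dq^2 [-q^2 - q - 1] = -2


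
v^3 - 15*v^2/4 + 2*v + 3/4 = (v - 3)*(v - 1)*(v + 1/4)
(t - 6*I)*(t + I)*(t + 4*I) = t^3 - I*t^2 + 26*t + 24*I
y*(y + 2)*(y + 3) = y^3 + 5*y^2 + 6*y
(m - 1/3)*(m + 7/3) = m^2 + 2*m - 7/9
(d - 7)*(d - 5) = d^2 - 12*d + 35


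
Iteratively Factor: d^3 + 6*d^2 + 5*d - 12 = (d + 4)*(d^2 + 2*d - 3) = (d + 3)*(d + 4)*(d - 1)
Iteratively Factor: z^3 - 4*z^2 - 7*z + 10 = (z - 1)*(z^2 - 3*z - 10) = (z - 5)*(z - 1)*(z + 2)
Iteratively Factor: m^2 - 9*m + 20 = (m - 5)*(m - 4)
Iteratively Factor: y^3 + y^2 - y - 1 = (y + 1)*(y^2 - 1) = (y + 1)^2*(y - 1)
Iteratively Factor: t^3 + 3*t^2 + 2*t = (t + 1)*(t^2 + 2*t) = t*(t + 1)*(t + 2)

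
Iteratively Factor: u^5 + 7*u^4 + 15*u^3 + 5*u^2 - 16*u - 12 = (u + 1)*(u^4 + 6*u^3 + 9*u^2 - 4*u - 12) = (u - 1)*(u + 1)*(u^3 + 7*u^2 + 16*u + 12) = (u - 1)*(u + 1)*(u + 2)*(u^2 + 5*u + 6) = (u - 1)*(u + 1)*(u + 2)^2*(u + 3)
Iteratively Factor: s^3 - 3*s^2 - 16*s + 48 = (s + 4)*(s^2 - 7*s + 12) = (s - 4)*(s + 4)*(s - 3)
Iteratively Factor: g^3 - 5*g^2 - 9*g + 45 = (g - 3)*(g^2 - 2*g - 15) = (g - 5)*(g - 3)*(g + 3)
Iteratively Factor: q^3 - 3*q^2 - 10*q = (q)*(q^2 - 3*q - 10) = q*(q + 2)*(q - 5)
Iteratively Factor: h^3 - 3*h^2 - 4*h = (h)*(h^2 - 3*h - 4) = h*(h - 4)*(h + 1)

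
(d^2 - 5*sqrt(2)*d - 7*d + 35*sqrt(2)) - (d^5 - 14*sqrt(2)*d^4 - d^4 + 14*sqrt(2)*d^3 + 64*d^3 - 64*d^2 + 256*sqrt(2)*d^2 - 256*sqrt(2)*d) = -d^5 + d^4 + 14*sqrt(2)*d^4 - 64*d^3 - 14*sqrt(2)*d^3 - 256*sqrt(2)*d^2 + 65*d^2 - 7*d + 251*sqrt(2)*d + 35*sqrt(2)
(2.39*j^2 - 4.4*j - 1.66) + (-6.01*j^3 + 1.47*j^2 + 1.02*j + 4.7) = -6.01*j^3 + 3.86*j^2 - 3.38*j + 3.04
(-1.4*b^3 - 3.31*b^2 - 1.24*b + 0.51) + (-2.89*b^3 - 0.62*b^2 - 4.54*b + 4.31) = -4.29*b^3 - 3.93*b^2 - 5.78*b + 4.82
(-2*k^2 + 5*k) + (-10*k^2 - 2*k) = -12*k^2 + 3*k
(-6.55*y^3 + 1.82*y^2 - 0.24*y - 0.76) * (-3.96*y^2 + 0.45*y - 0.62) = 25.938*y^5 - 10.1547*y^4 + 5.8304*y^3 + 1.7732*y^2 - 0.1932*y + 0.4712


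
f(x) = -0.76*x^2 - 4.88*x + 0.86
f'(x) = -1.52*x - 4.88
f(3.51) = -25.63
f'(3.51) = -10.22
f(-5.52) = 4.64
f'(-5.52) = 3.51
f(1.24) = -6.36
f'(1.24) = -6.76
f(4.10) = -31.92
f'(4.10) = -11.11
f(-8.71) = -14.29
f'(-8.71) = 8.36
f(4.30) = -34.18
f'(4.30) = -11.42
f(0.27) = -0.51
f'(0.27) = -5.29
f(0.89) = -4.09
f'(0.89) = -6.23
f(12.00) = -167.14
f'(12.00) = -23.12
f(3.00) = -20.62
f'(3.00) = -9.44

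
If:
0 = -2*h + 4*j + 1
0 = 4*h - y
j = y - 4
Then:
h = 15/14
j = 2/7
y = 30/7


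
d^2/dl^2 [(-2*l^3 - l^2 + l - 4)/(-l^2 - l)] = 8*(3*l^2 + 3*l + 1)/(l^3*(l^3 + 3*l^2 + 3*l + 1))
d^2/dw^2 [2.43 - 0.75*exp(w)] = -0.75*exp(w)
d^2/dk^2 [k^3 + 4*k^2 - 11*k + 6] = 6*k + 8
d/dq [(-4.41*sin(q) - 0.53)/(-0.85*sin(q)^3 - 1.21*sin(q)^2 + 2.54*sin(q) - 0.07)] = (-7.497*sin(q)^3 - 6.6876*sin(q)^2 - 1.2826*sin(q) + 1.6549)*cos(q)/(0.7225*sin(q)^6 + 2.057*sin(q)^5 - 2.8539*sin(q)^4 - 6.0278*sin(q)^3 + 6.621*sin(q)^2 - 0.3556*sin(q) + 0.0049)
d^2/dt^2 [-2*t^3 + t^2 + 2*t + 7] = 2 - 12*t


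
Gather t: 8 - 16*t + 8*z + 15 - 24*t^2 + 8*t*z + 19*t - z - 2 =-24*t^2 + t*(8*z + 3) + 7*z + 21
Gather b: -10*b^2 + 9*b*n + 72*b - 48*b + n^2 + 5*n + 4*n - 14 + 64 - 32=-10*b^2 + b*(9*n + 24) + n^2 + 9*n + 18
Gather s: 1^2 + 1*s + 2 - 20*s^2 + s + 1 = -20*s^2 + 2*s + 4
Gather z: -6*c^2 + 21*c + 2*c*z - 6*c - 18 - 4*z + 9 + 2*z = -6*c^2 + 15*c + z*(2*c - 2) - 9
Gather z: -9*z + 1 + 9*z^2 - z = 9*z^2 - 10*z + 1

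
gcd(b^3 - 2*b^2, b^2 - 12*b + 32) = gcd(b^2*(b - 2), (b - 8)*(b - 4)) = 1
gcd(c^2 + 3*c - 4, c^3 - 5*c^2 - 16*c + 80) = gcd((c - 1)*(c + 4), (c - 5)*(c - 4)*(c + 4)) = c + 4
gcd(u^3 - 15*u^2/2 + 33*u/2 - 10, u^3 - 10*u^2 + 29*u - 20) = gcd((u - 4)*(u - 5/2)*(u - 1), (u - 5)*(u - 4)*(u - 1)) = u^2 - 5*u + 4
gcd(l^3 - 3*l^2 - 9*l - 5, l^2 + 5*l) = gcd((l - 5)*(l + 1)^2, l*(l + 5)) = 1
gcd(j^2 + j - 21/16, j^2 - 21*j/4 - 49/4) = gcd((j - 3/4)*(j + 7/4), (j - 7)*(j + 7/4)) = j + 7/4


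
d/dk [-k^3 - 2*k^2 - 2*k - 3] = -3*k^2 - 4*k - 2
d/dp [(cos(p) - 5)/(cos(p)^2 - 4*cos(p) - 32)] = (cos(p)^2 - 10*cos(p) + 52)*sin(p)/(sin(p)^2 + 4*cos(p) + 31)^2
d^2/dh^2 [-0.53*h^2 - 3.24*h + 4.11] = -1.06000000000000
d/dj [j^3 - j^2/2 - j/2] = 3*j^2 - j - 1/2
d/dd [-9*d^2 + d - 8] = 1 - 18*d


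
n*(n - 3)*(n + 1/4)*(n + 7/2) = n^4 + 3*n^3/4 - 83*n^2/8 - 21*n/8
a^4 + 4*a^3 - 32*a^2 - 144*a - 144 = (a - 6)*(a + 2)^2*(a + 6)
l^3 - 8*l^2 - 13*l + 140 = (l - 7)*(l - 5)*(l + 4)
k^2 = k^2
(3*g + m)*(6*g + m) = 18*g^2 + 9*g*m + m^2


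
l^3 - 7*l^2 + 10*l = l*(l - 5)*(l - 2)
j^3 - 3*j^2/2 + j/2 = j*(j - 1)*(j - 1/2)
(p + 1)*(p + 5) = p^2 + 6*p + 5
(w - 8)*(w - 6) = w^2 - 14*w + 48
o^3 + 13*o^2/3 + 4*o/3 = o*(o + 1/3)*(o + 4)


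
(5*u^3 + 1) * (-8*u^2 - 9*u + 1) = -40*u^5 - 45*u^4 + 5*u^3 - 8*u^2 - 9*u + 1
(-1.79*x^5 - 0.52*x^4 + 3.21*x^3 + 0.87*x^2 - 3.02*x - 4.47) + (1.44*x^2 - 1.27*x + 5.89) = -1.79*x^5 - 0.52*x^4 + 3.21*x^3 + 2.31*x^2 - 4.29*x + 1.42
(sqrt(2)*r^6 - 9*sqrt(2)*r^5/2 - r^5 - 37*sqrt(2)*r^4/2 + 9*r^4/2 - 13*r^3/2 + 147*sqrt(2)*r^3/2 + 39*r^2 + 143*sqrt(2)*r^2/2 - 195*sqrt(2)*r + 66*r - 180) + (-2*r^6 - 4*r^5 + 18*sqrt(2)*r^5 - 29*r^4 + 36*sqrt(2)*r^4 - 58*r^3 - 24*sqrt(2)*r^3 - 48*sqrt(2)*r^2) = -2*r^6 + sqrt(2)*r^6 - 5*r^5 + 27*sqrt(2)*r^5/2 - 49*r^4/2 + 35*sqrt(2)*r^4/2 - 129*r^3/2 + 99*sqrt(2)*r^3/2 + 47*sqrt(2)*r^2/2 + 39*r^2 - 195*sqrt(2)*r + 66*r - 180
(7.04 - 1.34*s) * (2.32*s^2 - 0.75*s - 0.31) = -3.1088*s^3 + 17.3378*s^2 - 4.8646*s - 2.1824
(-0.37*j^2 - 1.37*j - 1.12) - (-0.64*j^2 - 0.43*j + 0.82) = 0.27*j^2 - 0.94*j - 1.94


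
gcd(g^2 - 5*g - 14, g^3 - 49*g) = g - 7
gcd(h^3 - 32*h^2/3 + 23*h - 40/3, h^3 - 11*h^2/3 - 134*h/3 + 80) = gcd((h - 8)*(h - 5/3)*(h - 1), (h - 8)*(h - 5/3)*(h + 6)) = h^2 - 29*h/3 + 40/3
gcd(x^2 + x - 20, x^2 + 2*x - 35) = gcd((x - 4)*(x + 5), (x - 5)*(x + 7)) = 1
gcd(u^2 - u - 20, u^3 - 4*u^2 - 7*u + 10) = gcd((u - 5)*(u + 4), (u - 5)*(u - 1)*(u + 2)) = u - 5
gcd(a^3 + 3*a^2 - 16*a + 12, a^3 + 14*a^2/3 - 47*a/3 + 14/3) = a - 2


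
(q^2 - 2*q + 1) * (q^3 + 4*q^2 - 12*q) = q^5 + 2*q^4 - 19*q^3 + 28*q^2 - 12*q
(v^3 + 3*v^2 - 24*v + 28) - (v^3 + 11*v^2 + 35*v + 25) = -8*v^2 - 59*v + 3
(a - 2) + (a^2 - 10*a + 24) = a^2 - 9*a + 22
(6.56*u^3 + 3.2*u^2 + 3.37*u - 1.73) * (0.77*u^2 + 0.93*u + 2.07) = 5.0512*u^5 + 8.5648*u^4 + 19.1501*u^3 + 8.426*u^2 + 5.367*u - 3.5811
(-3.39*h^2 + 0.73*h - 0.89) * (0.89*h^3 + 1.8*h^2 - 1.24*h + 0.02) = -3.0171*h^5 - 5.4523*h^4 + 4.7255*h^3 - 2.575*h^2 + 1.1182*h - 0.0178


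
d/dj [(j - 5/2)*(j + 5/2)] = 2*j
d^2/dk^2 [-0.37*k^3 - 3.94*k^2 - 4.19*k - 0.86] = -2.22*k - 7.88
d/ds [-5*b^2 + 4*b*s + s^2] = 4*b + 2*s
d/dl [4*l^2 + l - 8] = 8*l + 1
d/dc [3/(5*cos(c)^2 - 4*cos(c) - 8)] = 6*(5*cos(c) - 2)*sin(c)/(-5*cos(c)^2 + 4*cos(c) + 8)^2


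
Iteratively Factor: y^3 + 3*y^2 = (y)*(y^2 + 3*y) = y^2*(y + 3)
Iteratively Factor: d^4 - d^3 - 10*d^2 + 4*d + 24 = (d + 2)*(d^3 - 3*d^2 - 4*d + 12) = (d - 3)*(d + 2)*(d^2 - 4) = (d - 3)*(d + 2)^2*(d - 2)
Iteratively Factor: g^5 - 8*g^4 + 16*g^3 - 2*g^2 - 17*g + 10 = (g - 2)*(g^4 - 6*g^3 + 4*g^2 + 6*g - 5) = (g - 5)*(g - 2)*(g^3 - g^2 - g + 1) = (g - 5)*(g - 2)*(g - 1)*(g^2 - 1) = (g - 5)*(g - 2)*(g - 1)^2*(g + 1)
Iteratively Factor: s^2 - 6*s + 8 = (s - 2)*(s - 4)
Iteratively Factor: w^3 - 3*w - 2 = (w + 1)*(w^2 - w - 2) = (w + 1)^2*(w - 2)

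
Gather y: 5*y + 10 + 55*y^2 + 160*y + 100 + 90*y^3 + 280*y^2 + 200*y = 90*y^3 + 335*y^2 + 365*y + 110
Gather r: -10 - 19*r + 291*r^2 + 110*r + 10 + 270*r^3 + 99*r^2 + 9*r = 270*r^3 + 390*r^2 + 100*r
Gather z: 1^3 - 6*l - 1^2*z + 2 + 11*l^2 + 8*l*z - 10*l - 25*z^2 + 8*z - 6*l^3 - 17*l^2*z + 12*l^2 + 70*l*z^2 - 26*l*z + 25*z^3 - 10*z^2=-6*l^3 + 23*l^2 - 16*l + 25*z^3 + z^2*(70*l - 35) + z*(-17*l^2 - 18*l + 7) + 3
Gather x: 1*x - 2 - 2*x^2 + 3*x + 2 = -2*x^2 + 4*x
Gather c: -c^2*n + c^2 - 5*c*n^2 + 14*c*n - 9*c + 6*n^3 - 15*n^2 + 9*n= c^2*(1 - n) + c*(-5*n^2 + 14*n - 9) + 6*n^3 - 15*n^2 + 9*n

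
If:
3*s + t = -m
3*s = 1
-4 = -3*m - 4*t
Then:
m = -8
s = 1/3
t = 7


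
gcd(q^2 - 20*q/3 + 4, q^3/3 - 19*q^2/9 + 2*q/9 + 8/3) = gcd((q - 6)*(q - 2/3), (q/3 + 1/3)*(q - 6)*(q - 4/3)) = q - 6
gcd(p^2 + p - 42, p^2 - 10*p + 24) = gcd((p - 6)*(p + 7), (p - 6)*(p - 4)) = p - 6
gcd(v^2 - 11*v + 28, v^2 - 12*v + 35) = v - 7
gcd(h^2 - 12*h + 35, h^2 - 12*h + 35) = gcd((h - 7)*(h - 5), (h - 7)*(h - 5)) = h^2 - 12*h + 35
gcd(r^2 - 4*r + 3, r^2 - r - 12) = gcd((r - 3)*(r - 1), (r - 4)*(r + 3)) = 1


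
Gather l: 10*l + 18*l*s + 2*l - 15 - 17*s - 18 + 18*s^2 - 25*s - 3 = l*(18*s + 12) + 18*s^2 - 42*s - 36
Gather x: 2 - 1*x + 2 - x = 4 - 2*x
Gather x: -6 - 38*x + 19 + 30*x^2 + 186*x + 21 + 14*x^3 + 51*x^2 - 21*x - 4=14*x^3 + 81*x^2 + 127*x + 30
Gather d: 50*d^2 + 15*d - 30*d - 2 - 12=50*d^2 - 15*d - 14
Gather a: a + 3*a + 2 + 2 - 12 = 4*a - 8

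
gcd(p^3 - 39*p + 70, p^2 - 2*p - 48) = 1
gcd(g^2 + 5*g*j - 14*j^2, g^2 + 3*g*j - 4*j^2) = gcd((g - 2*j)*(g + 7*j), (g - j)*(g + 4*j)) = 1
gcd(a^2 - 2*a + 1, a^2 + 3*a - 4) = a - 1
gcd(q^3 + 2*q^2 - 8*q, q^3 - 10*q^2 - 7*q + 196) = q + 4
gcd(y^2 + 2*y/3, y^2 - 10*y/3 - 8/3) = y + 2/3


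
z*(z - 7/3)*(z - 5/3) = z^3 - 4*z^2 + 35*z/9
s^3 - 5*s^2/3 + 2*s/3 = s*(s - 1)*(s - 2/3)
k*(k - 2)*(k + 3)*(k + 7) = k^4 + 8*k^3 + k^2 - 42*k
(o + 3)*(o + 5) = o^2 + 8*o + 15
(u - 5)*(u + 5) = u^2 - 25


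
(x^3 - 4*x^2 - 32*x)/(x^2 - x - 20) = x*(x - 8)/(x - 5)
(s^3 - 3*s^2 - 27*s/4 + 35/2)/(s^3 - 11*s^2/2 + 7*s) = (s + 5/2)/s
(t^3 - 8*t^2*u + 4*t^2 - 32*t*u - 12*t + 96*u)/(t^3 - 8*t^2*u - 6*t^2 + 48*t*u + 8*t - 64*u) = (t + 6)/(t - 4)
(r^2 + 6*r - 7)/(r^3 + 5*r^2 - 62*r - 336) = (r - 1)/(r^2 - 2*r - 48)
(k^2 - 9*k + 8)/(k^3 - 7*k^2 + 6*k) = (k - 8)/(k*(k - 6))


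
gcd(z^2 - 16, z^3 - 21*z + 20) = z - 4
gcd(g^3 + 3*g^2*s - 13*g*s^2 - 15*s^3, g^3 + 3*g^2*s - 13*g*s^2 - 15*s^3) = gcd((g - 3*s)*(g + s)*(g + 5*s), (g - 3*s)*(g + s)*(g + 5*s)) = -g^3 - 3*g^2*s + 13*g*s^2 + 15*s^3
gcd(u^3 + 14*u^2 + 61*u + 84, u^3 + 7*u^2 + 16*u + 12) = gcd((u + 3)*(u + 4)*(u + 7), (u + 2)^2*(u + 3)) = u + 3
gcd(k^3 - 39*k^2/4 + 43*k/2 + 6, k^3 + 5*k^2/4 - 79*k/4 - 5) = k^2 - 15*k/4 - 1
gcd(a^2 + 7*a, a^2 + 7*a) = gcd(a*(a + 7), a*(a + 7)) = a^2 + 7*a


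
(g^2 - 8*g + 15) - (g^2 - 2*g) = 15 - 6*g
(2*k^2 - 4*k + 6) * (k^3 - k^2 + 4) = 2*k^5 - 6*k^4 + 10*k^3 + 2*k^2 - 16*k + 24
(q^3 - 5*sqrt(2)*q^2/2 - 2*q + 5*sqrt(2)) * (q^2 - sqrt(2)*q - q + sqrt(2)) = q^5 - 7*sqrt(2)*q^4/2 - q^4 + 3*q^3 + 7*sqrt(2)*q^3/2 - 3*q^2 + 7*sqrt(2)*q^2 - 10*q - 7*sqrt(2)*q + 10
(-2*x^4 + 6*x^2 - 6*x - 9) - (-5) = -2*x^4 + 6*x^2 - 6*x - 4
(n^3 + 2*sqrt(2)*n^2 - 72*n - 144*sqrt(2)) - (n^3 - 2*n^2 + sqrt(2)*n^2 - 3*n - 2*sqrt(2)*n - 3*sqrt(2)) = sqrt(2)*n^2 + 2*n^2 - 69*n + 2*sqrt(2)*n - 141*sqrt(2)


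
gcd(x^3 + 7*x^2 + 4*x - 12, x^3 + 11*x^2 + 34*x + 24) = x + 6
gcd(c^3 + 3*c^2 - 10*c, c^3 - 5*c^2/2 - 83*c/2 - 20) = c + 5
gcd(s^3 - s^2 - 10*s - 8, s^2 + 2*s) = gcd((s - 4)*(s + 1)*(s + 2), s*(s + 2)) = s + 2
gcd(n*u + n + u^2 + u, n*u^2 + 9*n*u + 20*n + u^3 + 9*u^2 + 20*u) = n + u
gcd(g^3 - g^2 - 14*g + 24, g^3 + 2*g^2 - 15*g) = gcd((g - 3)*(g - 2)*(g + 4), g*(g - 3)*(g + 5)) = g - 3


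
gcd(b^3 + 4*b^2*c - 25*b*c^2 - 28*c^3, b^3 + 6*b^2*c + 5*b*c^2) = b + c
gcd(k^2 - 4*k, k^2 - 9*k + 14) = 1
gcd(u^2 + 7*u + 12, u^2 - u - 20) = u + 4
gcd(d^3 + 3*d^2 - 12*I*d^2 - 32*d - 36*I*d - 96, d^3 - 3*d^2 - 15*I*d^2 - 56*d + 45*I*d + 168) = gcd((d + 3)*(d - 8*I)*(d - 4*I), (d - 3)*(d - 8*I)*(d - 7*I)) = d - 8*I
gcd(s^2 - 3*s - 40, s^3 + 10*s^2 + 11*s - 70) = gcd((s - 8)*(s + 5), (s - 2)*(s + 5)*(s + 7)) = s + 5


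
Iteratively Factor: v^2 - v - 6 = (v - 3)*(v + 2)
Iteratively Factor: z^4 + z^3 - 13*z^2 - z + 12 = (z - 3)*(z^3 + 4*z^2 - z - 4) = (z - 3)*(z - 1)*(z^2 + 5*z + 4) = (z - 3)*(z - 1)*(z + 4)*(z + 1)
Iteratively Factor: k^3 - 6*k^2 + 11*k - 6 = (k - 2)*(k^2 - 4*k + 3) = (k - 3)*(k - 2)*(k - 1)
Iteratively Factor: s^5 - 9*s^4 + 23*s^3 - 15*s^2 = (s - 3)*(s^4 - 6*s^3 + 5*s^2) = s*(s - 3)*(s^3 - 6*s^2 + 5*s) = s*(s - 5)*(s - 3)*(s^2 - s) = s*(s - 5)*(s - 3)*(s - 1)*(s)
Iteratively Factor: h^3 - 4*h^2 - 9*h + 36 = (h + 3)*(h^2 - 7*h + 12) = (h - 3)*(h + 3)*(h - 4)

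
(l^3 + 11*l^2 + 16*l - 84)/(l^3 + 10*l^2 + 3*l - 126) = (l - 2)/(l - 3)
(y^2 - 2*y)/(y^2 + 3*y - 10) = y/(y + 5)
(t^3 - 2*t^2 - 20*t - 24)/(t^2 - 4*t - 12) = t + 2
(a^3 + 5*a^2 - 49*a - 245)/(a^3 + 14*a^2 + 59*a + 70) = (a - 7)/(a + 2)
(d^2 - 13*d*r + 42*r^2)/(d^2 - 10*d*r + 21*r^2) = (-d + 6*r)/(-d + 3*r)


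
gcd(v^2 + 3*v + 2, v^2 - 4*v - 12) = v + 2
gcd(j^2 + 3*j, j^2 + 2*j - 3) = j + 3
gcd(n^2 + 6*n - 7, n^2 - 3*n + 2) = n - 1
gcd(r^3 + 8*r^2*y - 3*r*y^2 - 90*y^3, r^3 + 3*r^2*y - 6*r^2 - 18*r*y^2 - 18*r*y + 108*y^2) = -r^2 - 3*r*y + 18*y^2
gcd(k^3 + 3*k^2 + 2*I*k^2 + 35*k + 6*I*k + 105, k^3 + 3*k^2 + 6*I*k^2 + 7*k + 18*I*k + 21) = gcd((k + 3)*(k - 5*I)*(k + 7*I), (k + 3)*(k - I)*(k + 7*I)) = k^2 + k*(3 + 7*I) + 21*I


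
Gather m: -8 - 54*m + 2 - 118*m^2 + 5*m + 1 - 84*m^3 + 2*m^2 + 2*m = -84*m^3 - 116*m^2 - 47*m - 5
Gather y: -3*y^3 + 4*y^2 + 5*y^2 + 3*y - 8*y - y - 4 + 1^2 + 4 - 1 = -3*y^3 + 9*y^2 - 6*y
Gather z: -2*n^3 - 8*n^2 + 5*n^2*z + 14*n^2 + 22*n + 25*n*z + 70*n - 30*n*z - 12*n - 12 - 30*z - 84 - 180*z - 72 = -2*n^3 + 6*n^2 + 80*n + z*(5*n^2 - 5*n - 210) - 168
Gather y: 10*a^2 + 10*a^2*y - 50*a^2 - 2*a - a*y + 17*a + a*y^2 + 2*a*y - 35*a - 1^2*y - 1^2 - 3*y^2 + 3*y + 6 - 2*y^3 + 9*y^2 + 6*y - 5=-40*a^2 - 20*a - 2*y^3 + y^2*(a + 6) + y*(10*a^2 + a + 8)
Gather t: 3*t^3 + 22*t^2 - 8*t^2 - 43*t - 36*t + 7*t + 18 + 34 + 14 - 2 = 3*t^3 + 14*t^2 - 72*t + 64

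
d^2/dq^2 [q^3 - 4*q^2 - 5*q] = 6*q - 8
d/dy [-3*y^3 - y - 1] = -9*y^2 - 1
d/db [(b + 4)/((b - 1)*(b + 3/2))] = 2*(-2*b^2 - 16*b - 7)/(4*b^4 + 4*b^3 - 11*b^2 - 6*b + 9)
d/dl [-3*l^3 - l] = -9*l^2 - 1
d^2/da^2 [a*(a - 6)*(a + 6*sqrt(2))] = 6*a - 12 + 12*sqrt(2)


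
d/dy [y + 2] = 1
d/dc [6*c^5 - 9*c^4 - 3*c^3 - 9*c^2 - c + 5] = 30*c^4 - 36*c^3 - 9*c^2 - 18*c - 1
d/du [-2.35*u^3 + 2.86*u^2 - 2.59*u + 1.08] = -7.05*u^2 + 5.72*u - 2.59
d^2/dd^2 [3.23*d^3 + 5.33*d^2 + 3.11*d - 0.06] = 19.38*d + 10.66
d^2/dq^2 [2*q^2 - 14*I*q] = 4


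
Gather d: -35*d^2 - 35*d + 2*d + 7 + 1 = -35*d^2 - 33*d + 8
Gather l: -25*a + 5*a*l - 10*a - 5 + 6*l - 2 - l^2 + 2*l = -35*a - l^2 + l*(5*a + 8) - 7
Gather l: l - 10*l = -9*l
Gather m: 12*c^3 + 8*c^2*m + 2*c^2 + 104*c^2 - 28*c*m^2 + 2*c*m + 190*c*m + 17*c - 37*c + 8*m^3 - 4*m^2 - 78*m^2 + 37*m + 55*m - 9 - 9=12*c^3 + 106*c^2 - 20*c + 8*m^3 + m^2*(-28*c - 82) + m*(8*c^2 + 192*c + 92) - 18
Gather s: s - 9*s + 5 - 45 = -8*s - 40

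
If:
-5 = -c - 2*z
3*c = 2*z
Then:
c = 5/4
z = 15/8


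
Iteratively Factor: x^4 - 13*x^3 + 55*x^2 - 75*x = (x - 5)*(x^3 - 8*x^2 + 15*x) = (x - 5)^2*(x^2 - 3*x) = x*(x - 5)^2*(x - 3)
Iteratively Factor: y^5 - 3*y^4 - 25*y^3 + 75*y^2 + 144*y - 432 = (y - 3)*(y^4 - 25*y^2 + 144) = (y - 3)*(y + 3)*(y^3 - 3*y^2 - 16*y + 48) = (y - 3)*(y + 3)*(y + 4)*(y^2 - 7*y + 12) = (y - 4)*(y - 3)*(y + 3)*(y + 4)*(y - 3)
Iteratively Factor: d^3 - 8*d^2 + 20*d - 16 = (d - 4)*(d^2 - 4*d + 4) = (d - 4)*(d - 2)*(d - 2)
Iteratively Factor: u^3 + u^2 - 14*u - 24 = (u - 4)*(u^2 + 5*u + 6) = (u - 4)*(u + 3)*(u + 2)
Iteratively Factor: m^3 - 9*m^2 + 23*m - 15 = (m - 5)*(m^2 - 4*m + 3) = (m - 5)*(m - 3)*(m - 1)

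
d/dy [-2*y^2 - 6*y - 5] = -4*y - 6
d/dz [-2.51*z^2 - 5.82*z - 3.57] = -5.02*z - 5.82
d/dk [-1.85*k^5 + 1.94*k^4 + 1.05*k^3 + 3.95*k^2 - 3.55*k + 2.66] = -9.25*k^4 + 7.76*k^3 + 3.15*k^2 + 7.9*k - 3.55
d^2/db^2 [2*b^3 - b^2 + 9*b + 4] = 12*b - 2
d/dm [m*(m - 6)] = 2*m - 6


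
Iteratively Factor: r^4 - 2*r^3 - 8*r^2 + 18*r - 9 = (r - 3)*(r^3 + r^2 - 5*r + 3) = (r - 3)*(r + 3)*(r^2 - 2*r + 1) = (r - 3)*(r - 1)*(r + 3)*(r - 1)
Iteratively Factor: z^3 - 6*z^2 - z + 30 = (z - 3)*(z^2 - 3*z - 10) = (z - 5)*(z - 3)*(z + 2)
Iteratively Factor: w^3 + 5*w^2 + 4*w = (w + 4)*(w^2 + w) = w*(w + 4)*(w + 1)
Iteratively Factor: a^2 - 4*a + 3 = (a - 3)*(a - 1)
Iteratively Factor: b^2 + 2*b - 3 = (b + 3)*(b - 1)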